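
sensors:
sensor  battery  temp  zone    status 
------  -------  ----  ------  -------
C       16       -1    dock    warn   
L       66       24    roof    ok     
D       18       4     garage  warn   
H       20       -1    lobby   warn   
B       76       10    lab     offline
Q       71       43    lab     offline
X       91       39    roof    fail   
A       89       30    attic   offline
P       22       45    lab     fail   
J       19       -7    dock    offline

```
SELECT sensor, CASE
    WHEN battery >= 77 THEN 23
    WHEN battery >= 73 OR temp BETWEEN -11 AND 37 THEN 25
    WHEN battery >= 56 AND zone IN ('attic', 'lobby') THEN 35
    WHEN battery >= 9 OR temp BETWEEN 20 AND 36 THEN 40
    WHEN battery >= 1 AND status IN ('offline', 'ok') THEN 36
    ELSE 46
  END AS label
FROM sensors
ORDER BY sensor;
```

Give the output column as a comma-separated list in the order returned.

sensor=A: battery >= 77 → 23
sensor=B: battery >= 73 OR temp BETWEEN -11 AND 37 → 25
sensor=C: battery >= 73 OR temp BETWEEN -11 AND 37 → 25
sensor=D: battery >= 73 OR temp BETWEEN -11 AND 37 → 25
sensor=H: battery >= 73 OR temp BETWEEN -11 AND 37 → 25
sensor=J: battery >= 73 OR temp BETWEEN -11 AND 37 → 25
sensor=L: battery >= 73 OR temp BETWEEN -11 AND 37 → 25
sensor=P: battery >= 9 OR temp BETWEEN 20 AND 36 → 40
sensor=Q: battery >= 9 OR temp BETWEEN 20 AND 36 → 40
sensor=X: battery >= 77 → 23

23, 25, 25, 25, 25, 25, 25, 40, 40, 23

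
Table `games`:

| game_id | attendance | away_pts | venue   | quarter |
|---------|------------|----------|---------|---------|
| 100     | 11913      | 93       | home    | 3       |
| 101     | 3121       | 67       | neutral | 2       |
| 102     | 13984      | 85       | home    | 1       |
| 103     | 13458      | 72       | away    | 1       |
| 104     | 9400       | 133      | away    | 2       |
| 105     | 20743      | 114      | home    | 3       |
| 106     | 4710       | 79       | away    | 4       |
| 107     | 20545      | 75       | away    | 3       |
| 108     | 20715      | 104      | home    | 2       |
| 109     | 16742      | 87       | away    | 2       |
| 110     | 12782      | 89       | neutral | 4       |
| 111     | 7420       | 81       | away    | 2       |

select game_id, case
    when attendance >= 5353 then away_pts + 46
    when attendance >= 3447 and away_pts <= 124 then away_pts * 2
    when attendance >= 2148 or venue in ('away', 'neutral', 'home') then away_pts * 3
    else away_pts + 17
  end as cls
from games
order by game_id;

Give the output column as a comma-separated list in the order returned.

game_id=100: attendance >= 5353 → 139
game_id=101: attendance >= 2148 or venue in ('away', 'neutral', 'home') → 201
game_id=102: attendance >= 5353 → 131
game_id=103: attendance >= 5353 → 118
game_id=104: attendance >= 5353 → 179
game_id=105: attendance >= 5353 → 160
game_id=106: attendance >= 3447 and away_pts <= 124 → 158
game_id=107: attendance >= 5353 → 121
game_id=108: attendance >= 5353 → 150
game_id=109: attendance >= 5353 → 133
game_id=110: attendance >= 5353 → 135
game_id=111: attendance >= 5353 → 127

139, 201, 131, 118, 179, 160, 158, 121, 150, 133, 135, 127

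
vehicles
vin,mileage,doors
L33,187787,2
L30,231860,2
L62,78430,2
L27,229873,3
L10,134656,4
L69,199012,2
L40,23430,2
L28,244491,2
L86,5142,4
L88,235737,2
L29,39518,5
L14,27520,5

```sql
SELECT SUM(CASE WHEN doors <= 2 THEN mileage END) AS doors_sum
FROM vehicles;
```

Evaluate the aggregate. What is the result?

vin=L33: ✓ → 187787
vin=L30: ✓ → 231860
vin=L62: ✓ → 78430
vin=L27: ✗
vin=L10: ✗
vin=L69: ✓ → 199012
vin=L40: ✓ → 23430
vin=L28: ✓ → 244491
vin=L86: ✗
vin=L88: ✓ → 235737
vin=L29: ✗
vin=L14: ✗
doors_sum = 187787 + 231860 + 78430 + 199012 + 23430 + 244491 + 235737 = 1200747

1200747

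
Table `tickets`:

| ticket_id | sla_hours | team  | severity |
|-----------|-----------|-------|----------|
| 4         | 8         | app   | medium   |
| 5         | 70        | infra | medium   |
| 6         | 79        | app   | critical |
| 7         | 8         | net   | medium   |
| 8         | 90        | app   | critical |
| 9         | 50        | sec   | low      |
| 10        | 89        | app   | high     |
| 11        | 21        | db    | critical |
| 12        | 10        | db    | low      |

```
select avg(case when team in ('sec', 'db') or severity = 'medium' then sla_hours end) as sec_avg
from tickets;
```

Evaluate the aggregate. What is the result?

27.8333333333

ticket_id=4: ✓ → 8
ticket_id=5: ✓ → 70
ticket_id=6: ✗
ticket_id=7: ✓ → 8
ticket_id=8: ✗
ticket_id=9: ✓ → 50
ticket_id=10: ✗
ticket_id=11: ✓ → 21
ticket_id=12: ✓ → 10
sec_avg = (8 + 70 + 8 + 50 + 21 + 10) / 6 = 27.8333333333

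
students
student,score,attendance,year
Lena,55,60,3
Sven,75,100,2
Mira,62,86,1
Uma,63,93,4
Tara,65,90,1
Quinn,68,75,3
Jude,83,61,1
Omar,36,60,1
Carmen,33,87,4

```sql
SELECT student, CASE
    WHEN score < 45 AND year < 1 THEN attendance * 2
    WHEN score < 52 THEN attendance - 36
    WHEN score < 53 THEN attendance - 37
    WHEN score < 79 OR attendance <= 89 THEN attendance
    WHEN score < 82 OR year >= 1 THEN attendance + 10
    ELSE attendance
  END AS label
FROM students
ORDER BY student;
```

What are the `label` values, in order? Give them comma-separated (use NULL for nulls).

51, 61, 60, 86, 24, 75, 100, 90, 93

student=Carmen: score < 52 → 51
student=Jude: score < 79 OR attendance <= 89 → 61
student=Lena: score < 79 OR attendance <= 89 → 60
student=Mira: score < 79 OR attendance <= 89 → 86
student=Omar: score < 52 → 24
student=Quinn: score < 79 OR attendance <= 89 → 75
student=Sven: score < 79 OR attendance <= 89 → 100
student=Tara: score < 79 OR attendance <= 89 → 90
student=Uma: score < 79 OR attendance <= 89 → 93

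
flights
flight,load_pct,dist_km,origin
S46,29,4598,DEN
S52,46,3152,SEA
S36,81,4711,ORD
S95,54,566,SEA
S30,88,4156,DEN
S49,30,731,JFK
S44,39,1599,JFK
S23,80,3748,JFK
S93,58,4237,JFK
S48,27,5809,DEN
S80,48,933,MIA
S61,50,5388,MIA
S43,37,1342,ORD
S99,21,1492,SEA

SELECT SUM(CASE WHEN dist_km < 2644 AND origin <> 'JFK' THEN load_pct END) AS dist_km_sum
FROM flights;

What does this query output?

160

flight=S46: ✗
flight=S52: ✗
flight=S36: ✗
flight=S95: ✓ → 54
flight=S30: ✗
flight=S49: ✗
flight=S44: ✗
flight=S23: ✗
flight=S93: ✗
flight=S48: ✗
flight=S80: ✓ → 48
flight=S61: ✗
flight=S43: ✓ → 37
flight=S99: ✓ → 21
dist_km_sum = 54 + 48 + 37 + 21 = 160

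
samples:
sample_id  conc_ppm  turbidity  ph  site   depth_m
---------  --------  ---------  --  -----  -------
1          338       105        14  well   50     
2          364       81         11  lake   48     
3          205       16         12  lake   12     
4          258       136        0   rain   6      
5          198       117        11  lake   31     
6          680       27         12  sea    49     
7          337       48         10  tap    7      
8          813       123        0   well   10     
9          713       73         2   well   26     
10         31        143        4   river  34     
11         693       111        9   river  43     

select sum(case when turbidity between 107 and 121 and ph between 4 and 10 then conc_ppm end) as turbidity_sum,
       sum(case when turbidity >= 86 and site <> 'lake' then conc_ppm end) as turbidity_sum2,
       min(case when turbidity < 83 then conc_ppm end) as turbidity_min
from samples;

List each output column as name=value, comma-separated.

[turbidity_sum: turbidity between 107 and 121 and ph between 4 and 10]
sample_id=1: ✗
sample_id=2: ✗
sample_id=3: ✗
sample_id=4: ✗
sample_id=5: ✗
sample_id=6: ✗
sample_id=7: ✗
sample_id=8: ✗
sample_id=9: ✗
sample_id=10: ✗
sample_id=11: ✓ → 693
turbidity_sum = 693
—
[turbidity_sum2: turbidity >= 86 and site <> 'lake']
sample_id=1: ✓ → 338
sample_id=2: ✗
sample_id=3: ✗
sample_id=4: ✓ → 258
sample_id=5: ✗
sample_id=6: ✗
sample_id=7: ✗
sample_id=8: ✓ → 813
sample_id=9: ✗
sample_id=10: ✓ → 31
sample_id=11: ✓ → 693
turbidity_sum2 = 338 + 258 + 813 + 31 + 693 = 2133
—
[turbidity_min: turbidity < 83]
sample_id=1: ✗
sample_id=2: ✓ → 364
sample_id=3: ✓ → 205
sample_id=4: ✗
sample_id=5: ✗
sample_id=6: ✓ → 680
sample_id=7: ✓ → 337
sample_id=8: ✗
sample_id=9: ✓ → 713
sample_id=10: ✗
sample_id=11: ✗
turbidity_min = MIN(364, 205, 680, 337, 713) = 205

turbidity_sum=693, turbidity_sum2=2133, turbidity_min=205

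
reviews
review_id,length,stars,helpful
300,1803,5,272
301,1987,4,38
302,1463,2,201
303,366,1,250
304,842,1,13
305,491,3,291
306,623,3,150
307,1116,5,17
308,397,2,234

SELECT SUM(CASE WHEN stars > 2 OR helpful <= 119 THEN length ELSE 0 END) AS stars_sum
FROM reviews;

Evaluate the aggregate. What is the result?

review_id=300: ✓ → 1803
review_id=301: ✓ → 1987
review_id=302: ✗
review_id=303: ✗
review_id=304: ✓ → 842
review_id=305: ✓ → 491
review_id=306: ✓ → 623
review_id=307: ✓ → 1116
review_id=308: ✗
stars_sum = 1803 + 1987 + 842 + 491 + 623 + 1116 = 6862

6862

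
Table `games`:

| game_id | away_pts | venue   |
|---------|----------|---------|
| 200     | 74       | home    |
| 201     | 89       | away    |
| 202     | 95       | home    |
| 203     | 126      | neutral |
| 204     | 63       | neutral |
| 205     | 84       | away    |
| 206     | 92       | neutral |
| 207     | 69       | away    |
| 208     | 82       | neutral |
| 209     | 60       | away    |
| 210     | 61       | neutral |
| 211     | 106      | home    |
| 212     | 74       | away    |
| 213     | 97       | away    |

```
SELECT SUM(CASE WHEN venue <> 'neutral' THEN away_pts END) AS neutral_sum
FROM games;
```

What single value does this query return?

game_id=200: ✓ → 74
game_id=201: ✓ → 89
game_id=202: ✓ → 95
game_id=203: ✗
game_id=204: ✗
game_id=205: ✓ → 84
game_id=206: ✗
game_id=207: ✓ → 69
game_id=208: ✗
game_id=209: ✓ → 60
game_id=210: ✗
game_id=211: ✓ → 106
game_id=212: ✓ → 74
game_id=213: ✓ → 97
neutral_sum = 74 + 89 + 95 + 84 + 69 + 60 + 106 + 74 + 97 = 748

748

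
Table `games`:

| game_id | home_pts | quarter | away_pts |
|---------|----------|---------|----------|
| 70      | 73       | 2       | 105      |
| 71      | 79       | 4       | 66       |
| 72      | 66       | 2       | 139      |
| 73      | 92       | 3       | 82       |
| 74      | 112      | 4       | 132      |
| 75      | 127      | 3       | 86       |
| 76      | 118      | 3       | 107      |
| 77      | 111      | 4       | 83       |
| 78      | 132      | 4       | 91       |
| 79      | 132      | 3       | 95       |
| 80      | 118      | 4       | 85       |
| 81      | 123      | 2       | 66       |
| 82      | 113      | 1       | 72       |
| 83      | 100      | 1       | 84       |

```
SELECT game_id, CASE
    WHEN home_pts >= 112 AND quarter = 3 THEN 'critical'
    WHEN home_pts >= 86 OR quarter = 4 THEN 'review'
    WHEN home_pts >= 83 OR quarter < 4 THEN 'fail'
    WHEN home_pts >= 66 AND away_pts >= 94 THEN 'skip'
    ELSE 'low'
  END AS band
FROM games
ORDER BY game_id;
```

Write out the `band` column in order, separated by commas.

game_id=70: home_pts >= 83 OR quarter < 4 → fail
game_id=71: home_pts >= 86 OR quarter = 4 → review
game_id=72: home_pts >= 83 OR quarter < 4 → fail
game_id=73: home_pts >= 86 OR quarter = 4 → review
game_id=74: home_pts >= 86 OR quarter = 4 → review
game_id=75: home_pts >= 112 AND quarter = 3 → critical
game_id=76: home_pts >= 112 AND quarter = 3 → critical
game_id=77: home_pts >= 86 OR quarter = 4 → review
game_id=78: home_pts >= 86 OR quarter = 4 → review
game_id=79: home_pts >= 112 AND quarter = 3 → critical
game_id=80: home_pts >= 86 OR quarter = 4 → review
game_id=81: home_pts >= 86 OR quarter = 4 → review
game_id=82: home_pts >= 86 OR quarter = 4 → review
game_id=83: home_pts >= 86 OR quarter = 4 → review

fail, review, fail, review, review, critical, critical, review, review, critical, review, review, review, review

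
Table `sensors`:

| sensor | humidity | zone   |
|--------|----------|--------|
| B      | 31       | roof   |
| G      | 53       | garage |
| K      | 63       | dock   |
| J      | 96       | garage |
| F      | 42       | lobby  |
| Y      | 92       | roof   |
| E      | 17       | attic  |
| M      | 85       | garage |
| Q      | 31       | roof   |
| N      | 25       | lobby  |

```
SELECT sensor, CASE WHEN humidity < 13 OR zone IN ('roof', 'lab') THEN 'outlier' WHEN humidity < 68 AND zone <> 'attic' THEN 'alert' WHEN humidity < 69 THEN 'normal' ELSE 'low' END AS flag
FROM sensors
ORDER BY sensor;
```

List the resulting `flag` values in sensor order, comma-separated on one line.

sensor=B: humidity < 13 OR zone IN ('roof', 'lab') → outlier
sensor=E: humidity < 69 → normal
sensor=F: humidity < 68 AND zone <> 'attic' → alert
sensor=G: humidity < 68 AND zone <> 'attic' → alert
sensor=J: ELSE → low
sensor=K: humidity < 68 AND zone <> 'attic' → alert
sensor=M: ELSE → low
sensor=N: humidity < 68 AND zone <> 'attic' → alert
sensor=Q: humidity < 13 OR zone IN ('roof', 'lab') → outlier
sensor=Y: humidity < 13 OR zone IN ('roof', 'lab') → outlier

outlier, normal, alert, alert, low, alert, low, alert, outlier, outlier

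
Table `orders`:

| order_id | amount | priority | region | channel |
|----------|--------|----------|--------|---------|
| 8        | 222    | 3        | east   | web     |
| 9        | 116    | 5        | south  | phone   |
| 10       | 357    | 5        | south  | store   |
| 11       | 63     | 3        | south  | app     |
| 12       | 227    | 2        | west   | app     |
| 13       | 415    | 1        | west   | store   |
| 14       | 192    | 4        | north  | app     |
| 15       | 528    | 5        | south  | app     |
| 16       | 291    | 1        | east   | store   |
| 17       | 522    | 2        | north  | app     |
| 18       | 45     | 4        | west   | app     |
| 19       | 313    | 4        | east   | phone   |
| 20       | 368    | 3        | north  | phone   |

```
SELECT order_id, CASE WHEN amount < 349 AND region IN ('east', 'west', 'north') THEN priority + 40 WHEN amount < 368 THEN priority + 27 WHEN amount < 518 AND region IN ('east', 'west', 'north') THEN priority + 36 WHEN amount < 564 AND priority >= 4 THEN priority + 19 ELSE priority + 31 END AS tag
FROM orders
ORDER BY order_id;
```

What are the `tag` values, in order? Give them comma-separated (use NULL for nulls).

43, 32, 32, 30, 42, 37, 44, 24, 41, 33, 44, 44, 39

order_id=8: amount < 349 AND region IN ('east', 'west', 'north') → 43
order_id=9: amount < 368 → 32
order_id=10: amount < 368 → 32
order_id=11: amount < 368 → 30
order_id=12: amount < 349 AND region IN ('east', 'west', 'north') → 42
order_id=13: amount < 518 AND region IN ('east', 'west', 'north') → 37
order_id=14: amount < 349 AND region IN ('east', 'west', 'north') → 44
order_id=15: amount < 564 AND priority >= 4 → 24
order_id=16: amount < 349 AND region IN ('east', 'west', 'north') → 41
order_id=17: ELSE → 33
order_id=18: amount < 349 AND region IN ('east', 'west', 'north') → 44
order_id=19: amount < 349 AND region IN ('east', 'west', 'north') → 44
order_id=20: amount < 518 AND region IN ('east', 'west', 'north') → 39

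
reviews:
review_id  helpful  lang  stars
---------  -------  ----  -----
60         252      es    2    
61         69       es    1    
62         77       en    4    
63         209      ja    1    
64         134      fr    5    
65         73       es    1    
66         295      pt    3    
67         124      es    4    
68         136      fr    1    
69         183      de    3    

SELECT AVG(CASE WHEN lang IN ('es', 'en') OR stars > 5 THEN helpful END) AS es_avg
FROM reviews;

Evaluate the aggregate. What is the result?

review_id=60: ✓ → 252
review_id=61: ✓ → 69
review_id=62: ✓ → 77
review_id=63: ✗
review_id=64: ✗
review_id=65: ✓ → 73
review_id=66: ✗
review_id=67: ✓ → 124
review_id=68: ✗
review_id=69: ✗
es_avg = (252 + 69 + 77 + 73 + 124) / 5 = 119

119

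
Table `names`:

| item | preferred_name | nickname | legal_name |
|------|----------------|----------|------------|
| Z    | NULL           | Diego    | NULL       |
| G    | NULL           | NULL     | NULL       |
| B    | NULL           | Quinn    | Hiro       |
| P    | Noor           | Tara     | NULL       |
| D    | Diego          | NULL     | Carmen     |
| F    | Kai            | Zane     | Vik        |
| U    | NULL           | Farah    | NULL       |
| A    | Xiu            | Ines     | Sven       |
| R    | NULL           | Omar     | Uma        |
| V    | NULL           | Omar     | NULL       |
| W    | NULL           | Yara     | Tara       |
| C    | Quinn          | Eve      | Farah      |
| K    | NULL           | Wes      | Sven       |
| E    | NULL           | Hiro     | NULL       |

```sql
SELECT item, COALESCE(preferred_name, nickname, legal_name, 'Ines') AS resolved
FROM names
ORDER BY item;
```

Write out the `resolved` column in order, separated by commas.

Xiu, Quinn, Quinn, Diego, Hiro, Kai, Ines, Wes, Noor, Omar, Farah, Omar, Yara, Diego

item=A: preferred_name=Xiu → Xiu
item=B: preferred_name=NULL, nickname=Quinn → Quinn
item=C: preferred_name=Quinn → Quinn
item=D: preferred_name=Diego → Diego
item=E: preferred_name=NULL, nickname=Hiro → Hiro
item=F: preferred_name=Kai → Kai
item=G: preferred_name=NULL, nickname=NULL, legal_name=NULL, → literal Ines → Ines
item=K: preferred_name=NULL, nickname=Wes → Wes
item=P: preferred_name=Noor → Noor
item=R: preferred_name=NULL, nickname=Omar → Omar
item=U: preferred_name=NULL, nickname=Farah → Farah
item=V: preferred_name=NULL, nickname=Omar → Omar
item=W: preferred_name=NULL, nickname=Yara → Yara
item=Z: preferred_name=NULL, nickname=Diego → Diego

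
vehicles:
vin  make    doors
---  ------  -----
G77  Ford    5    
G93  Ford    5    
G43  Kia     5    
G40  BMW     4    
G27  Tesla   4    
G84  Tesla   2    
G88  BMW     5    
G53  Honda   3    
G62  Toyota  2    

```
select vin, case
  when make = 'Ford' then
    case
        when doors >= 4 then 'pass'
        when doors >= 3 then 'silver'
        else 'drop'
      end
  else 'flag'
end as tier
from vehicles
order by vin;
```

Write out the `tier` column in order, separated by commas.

flag, flag, flag, flag, flag, pass, flag, flag, pass

vin=G27: make='Tesla' → outer ELSE → flag
vin=G40: make='BMW' → outer ELSE → flag
vin=G43: make='Kia' → outer ELSE → flag
vin=G53: make='Honda' → outer ELSE → flag
vin=G62: make='Toyota' → outer ELSE → flag
vin=G77: make='Ford' → inner[doors >= 4] → pass
vin=G84: make='Tesla' → outer ELSE → flag
vin=G88: make='BMW' → outer ELSE → flag
vin=G93: make='Ford' → inner[doors >= 4] → pass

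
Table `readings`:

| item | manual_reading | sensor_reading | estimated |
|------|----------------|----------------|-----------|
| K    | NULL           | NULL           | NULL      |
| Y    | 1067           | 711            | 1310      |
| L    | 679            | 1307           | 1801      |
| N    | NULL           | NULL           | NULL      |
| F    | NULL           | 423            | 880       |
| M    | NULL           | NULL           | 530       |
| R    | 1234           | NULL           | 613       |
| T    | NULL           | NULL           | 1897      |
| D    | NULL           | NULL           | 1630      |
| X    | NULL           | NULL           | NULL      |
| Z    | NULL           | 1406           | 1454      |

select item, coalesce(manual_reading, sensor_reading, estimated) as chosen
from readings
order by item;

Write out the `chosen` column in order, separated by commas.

item=D: manual_reading=NULL, sensor_reading=NULL, estimated=1630 → 1630
item=F: manual_reading=NULL, sensor_reading=423 → 423
item=K: manual_reading=NULL, sensor_reading=NULL, estimated=NULL (all NULL) → NULL
item=L: manual_reading=679 → 679
item=M: manual_reading=NULL, sensor_reading=NULL, estimated=530 → 530
item=N: manual_reading=NULL, sensor_reading=NULL, estimated=NULL (all NULL) → NULL
item=R: manual_reading=1234 → 1234
item=T: manual_reading=NULL, sensor_reading=NULL, estimated=1897 → 1897
item=X: manual_reading=NULL, sensor_reading=NULL, estimated=NULL (all NULL) → NULL
item=Y: manual_reading=1067 → 1067
item=Z: manual_reading=NULL, sensor_reading=1406 → 1406

1630, 423, NULL, 679, 530, NULL, 1234, 1897, NULL, 1067, 1406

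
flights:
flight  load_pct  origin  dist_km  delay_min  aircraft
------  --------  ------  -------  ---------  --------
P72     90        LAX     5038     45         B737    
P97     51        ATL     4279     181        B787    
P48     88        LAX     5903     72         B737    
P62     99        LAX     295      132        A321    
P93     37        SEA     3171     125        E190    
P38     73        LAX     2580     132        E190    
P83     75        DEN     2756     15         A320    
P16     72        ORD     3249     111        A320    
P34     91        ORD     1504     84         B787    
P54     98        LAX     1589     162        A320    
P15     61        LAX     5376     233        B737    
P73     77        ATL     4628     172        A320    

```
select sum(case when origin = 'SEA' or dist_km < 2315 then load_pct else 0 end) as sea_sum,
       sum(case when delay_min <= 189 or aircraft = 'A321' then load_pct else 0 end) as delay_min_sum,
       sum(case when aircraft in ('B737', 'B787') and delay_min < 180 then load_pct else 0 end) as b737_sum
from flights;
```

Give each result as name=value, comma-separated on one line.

sea_sum=325, delay_min_sum=851, b737_sum=269

[sea_sum: origin = 'SEA' or dist_km < 2315]
flight=P72: ✗
flight=P97: ✗
flight=P48: ✗
flight=P62: ✓ → 99
flight=P93: ✓ → 37
flight=P38: ✗
flight=P83: ✗
flight=P16: ✗
flight=P34: ✓ → 91
flight=P54: ✓ → 98
flight=P15: ✗
flight=P73: ✗
sea_sum = 99 + 37 + 91 + 98 = 325
—
[delay_min_sum: delay_min <= 189 or aircraft = 'A321']
flight=P72: ✓ → 90
flight=P97: ✓ → 51
flight=P48: ✓ → 88
flight=P62: ✓ → 99
flight=P93: ✓ → 37
flight=P38: ✓ → 73
flight=P83: ✓ → 75
flight=P16: ✓ → 72
flight=P34: ✓ → 91
flight=P54: ✓ → 98
flight=P15: ✗
flight=P73: ✓ → 77
delay_min_sum = 90 + 51 + 88 + 99 + 37 + 73 + 75 + 72 + 91 + 98 + 77 = 851
—
[b737_sum: aircraft in ('B737', 'B787') and delay_min < 180]
flight=P72: ✓ → 90
flight=P97: ✗
flight=P48: ✓ → 88
flight=P62: ✗
flight=P93: ✗
flight=P38: ✗
flight=P83: ✗
flight=P16: ✗
flight=P34: ✓ → 91
flight=P54: ✗
flight=P15: ✗
flight=P73: ✗
b737_sum = 90 + 88 + 91 = 269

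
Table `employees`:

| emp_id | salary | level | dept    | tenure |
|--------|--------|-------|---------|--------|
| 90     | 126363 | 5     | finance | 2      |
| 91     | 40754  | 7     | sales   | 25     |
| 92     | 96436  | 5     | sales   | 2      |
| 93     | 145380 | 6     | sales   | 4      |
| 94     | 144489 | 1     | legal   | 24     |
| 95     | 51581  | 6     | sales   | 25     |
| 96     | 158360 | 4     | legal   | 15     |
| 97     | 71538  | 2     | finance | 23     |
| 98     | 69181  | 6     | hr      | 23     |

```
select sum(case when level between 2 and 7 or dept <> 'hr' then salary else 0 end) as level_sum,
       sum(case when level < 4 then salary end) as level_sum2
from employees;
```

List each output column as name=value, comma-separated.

level_sum=904082, level_sum2=216027

[level_sum: level between 2 and 7 or dept <> 'hr']
emp_id=90: ✓ → 126363
emp_id=91: ✓ → 40754
emp_id=92: ✓ → 96436
emp_id=93: ✓ → 145380
emp_id=94: ✓ → 144489
emp_id=95: ✓ → 51581
emp_id=96: ✓ → 158360
emp_id=97: ✓ → 71538
emp_id=98: ✓ → 69181
level_sum = 126363 + 40754 + 96436 + 145380 + 144489 + 51581 + 158360 + 71538 + 69181 = 904082
—
[level_sum2: level < 4]
emp_id=90: ✗
emp_id=91: ✗
emp_id=92: ✗
emp_id=93: ✗
emp_id=94: ✓ → 144489
emp_id=95: ✗
emp_id=96: ✗
emp_id=97: ✓ → 71538
emp_id=98: ✗
level_sum2 = 144489 + 71538 = 216027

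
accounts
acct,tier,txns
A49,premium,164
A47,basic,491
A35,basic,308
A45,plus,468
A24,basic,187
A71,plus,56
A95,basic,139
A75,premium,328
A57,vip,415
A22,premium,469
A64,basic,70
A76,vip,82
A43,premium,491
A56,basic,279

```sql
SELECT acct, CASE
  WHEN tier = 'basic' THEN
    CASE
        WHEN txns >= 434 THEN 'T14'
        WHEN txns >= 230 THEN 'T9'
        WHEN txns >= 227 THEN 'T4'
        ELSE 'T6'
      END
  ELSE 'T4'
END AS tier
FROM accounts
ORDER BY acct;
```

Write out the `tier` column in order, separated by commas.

acct=A22: tier='premium' → outer ELSE → T4
acct=A24: tier='basic' → inner[ELSE] → T6
acct=A35: tier='basic' → inner[txns >= 230] → T9
acct=A43: tier='premium' → outer ELSE → T4
acct=A45: tier='plus' → outer ELSE → T4
acct=A47: tier='basic' → inner[txns >= 434] → T14
acct=A49: tier='premium' → outer ELSE → T4
acct=A56: tier='basic' → inner[txns >= 230] → T9
acct=A57: tier='vip' → outer ELSE → T4
acct=A64: tier='basic' → inner[ELSE] → T6
acct=A71: tier='plus' → outer ELSE → T4
acct=A75: tier='premium' → outer ELSE → T4
acct=A76: tier='vip' → outer ELSE → T4
acct=A95: tier='basic' → inner[ELSE] → T6

T4, T6, T9, T4, T4, T14, T4, T9, T4, T6, T4, T4, T4, T6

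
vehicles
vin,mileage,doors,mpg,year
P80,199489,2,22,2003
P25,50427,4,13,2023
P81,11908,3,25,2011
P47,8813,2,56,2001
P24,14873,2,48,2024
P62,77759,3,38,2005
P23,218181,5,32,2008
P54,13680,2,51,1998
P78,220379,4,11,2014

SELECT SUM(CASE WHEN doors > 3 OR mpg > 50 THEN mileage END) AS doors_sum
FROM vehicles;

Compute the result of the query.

511480

vin=P80: ✗
vin=P25: ✓ → 50427
vin=P81: ✗
vin=P47: ✓ → 8813
vin=P24: ✗
vin=P62: ✗
vin=P23: ✓ → 218181
vin=P54: ✓ → 13680
vin=P78: ✓ → 220379
doors_sum = 50427 + 8813 + 218181 + 13680 + 220379 = 511480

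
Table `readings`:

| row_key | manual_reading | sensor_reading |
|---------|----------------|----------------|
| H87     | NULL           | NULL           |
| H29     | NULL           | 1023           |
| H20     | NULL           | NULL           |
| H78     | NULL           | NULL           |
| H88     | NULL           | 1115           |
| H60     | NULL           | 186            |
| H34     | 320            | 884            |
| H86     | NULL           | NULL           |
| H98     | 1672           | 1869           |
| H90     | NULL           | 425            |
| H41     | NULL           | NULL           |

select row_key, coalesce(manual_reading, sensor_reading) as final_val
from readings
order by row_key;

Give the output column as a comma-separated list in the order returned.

row_key=H20: manual_reading=NULL, sensor_reading=NULL (all NULL) → NULL
row_key=H29: manual_reading=NULL, sensor_reading=1023 → 1023
row_key=H34: manual_reading=320 → 320
row_key=H41: manual_reading=NULL, sensor_reading=NULL (all NULL) → NULL
row_key=H60: manual_reading=NULL, sensor_reading=186 → 186
row_key=H78: manual_reading=NULL, sensor_reading=NULL (all NULL) → NULL
row_key=H86: manual_reading=NULL, sensor_reading=NULL (all NULL) → NULL
row_key=H87: manual_reading=NULL, sensor_reading=NULL (all NULL) → NULL
row_key=H88: manual_reading=NULL, sensor_reading=1115 → 1115
row_key=H90: manual_reading=NULL, sensor_reading=425 → 425
row_key=H98: manual_reading=1672 → 1672

NULL, 1023, 320, NULL, 186, NULL, NULL, NULL, 1115, 425, 1672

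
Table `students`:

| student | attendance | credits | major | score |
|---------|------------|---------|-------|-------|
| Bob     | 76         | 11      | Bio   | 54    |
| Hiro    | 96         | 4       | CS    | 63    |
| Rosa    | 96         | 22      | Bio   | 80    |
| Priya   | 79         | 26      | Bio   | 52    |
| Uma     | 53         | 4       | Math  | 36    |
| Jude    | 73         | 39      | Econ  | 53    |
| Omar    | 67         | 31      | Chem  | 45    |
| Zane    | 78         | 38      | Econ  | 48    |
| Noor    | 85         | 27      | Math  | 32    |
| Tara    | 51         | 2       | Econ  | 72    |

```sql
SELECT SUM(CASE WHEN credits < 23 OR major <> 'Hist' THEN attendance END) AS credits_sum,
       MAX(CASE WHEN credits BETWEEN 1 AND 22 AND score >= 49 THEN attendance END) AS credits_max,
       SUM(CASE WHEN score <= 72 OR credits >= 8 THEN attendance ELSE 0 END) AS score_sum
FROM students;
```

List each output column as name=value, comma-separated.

credits_sum=754, credits_max=96, score_sum=754

[credits_sum: credits < 23 OR major <> 'Hist']
student=Bob: ✓ → 76
student=Hiro: ✓ → 96
student=Rosa: ✓ → 96
student=Priya: ✓ → 79
student=Uma: ✓ → 53
student=Jude: ✓ → 73
student=Omar: ✓ → 67
student=Zane: ✓ → 78
student=Noor: ✓ → 85
student=Tara: ✓ → 51
credits_sum = 76 + 96 + 96 + 79 + 53 + 73 + 67 + 78 + 85 + 51 = 754
—
[credits_max: credits BETWEEN 1 AND 22 AND score >= 49]
student=Bob: ✓ → 76
student=Hiro: ✓ → 96
student=Rosa: ✓ → 96
student=Priya: ✗
student=Uma: ✗
student=Jude: ✗
student=Omar: ✗
student=Zane: ✗
student=Noor: ✗
student=Tara: ✓ → 51
credits_max = MAX(76, 96, 96, 51) = 96
—
[score_sum: score <= 72 OR credits >= 8]
student=Bob: ✓ → 76
student=Hiro: ✓ → 96
student=Rosa: ✓ → 96
student=Priya: ✓ → 79
student=Uma: ✓ → 53
student=Jude: ✓ → 73
student=Omar: ✓ → 67
student=Zane: ✓ → 78
student=Noor: ✓ → 85
student=Tara: ✓ → 51
score_sum = 76 + 96 + 96 + 79 + 53 + 73 + 67 + 78 + 85 + 51 = 754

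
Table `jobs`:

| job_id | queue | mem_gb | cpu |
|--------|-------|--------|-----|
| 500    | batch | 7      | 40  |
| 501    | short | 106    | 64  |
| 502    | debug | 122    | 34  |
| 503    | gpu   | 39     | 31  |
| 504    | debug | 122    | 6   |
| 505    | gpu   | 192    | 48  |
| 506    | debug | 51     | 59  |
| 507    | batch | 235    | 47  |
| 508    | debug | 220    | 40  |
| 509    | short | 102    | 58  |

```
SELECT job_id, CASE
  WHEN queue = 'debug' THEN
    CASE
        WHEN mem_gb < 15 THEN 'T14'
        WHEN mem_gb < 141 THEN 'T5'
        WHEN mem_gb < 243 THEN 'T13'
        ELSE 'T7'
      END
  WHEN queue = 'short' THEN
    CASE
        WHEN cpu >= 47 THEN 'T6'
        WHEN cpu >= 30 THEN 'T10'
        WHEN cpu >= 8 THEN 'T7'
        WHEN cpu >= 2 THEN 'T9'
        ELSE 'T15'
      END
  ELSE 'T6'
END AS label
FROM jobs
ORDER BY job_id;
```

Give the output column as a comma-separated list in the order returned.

T6, T6, T5, T6, T5, T6, T5, T6, T13, T6

job_id=500: queue='batch' → outer ELSE → T6
job_id=501: queue='short' → inner[cpu >= 47] → T6
job_id=502: queue='debug' → inner[mem_gb < 141] → T5
job_id=503: queue='gpu' → outer ELSE → T6
job_id=504: queue='debug' → inner[mem_gb < 141] → T5
job_id=505: queue='gpu' → outer ELSE → T6
job_id=506: queue='debug' → inner[mem_gb < 141] → T5
job_id=507: queue='batch' → outer ELSE → T6
job_id=508: queue='debug' → inner[mem_gb < 243] → T13
job_id=509: queue='short' → inner[cpu >= 47] → T6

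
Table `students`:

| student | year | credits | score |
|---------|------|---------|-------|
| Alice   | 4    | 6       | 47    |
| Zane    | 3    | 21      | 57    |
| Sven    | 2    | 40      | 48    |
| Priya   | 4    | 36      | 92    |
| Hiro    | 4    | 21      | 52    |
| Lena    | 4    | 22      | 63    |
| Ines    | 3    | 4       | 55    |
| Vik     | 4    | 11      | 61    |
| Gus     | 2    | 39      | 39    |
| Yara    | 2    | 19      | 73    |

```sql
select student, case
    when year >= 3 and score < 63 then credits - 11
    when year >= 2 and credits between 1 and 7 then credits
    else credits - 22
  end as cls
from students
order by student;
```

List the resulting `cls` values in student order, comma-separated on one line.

-5, 17, 10, -7, 0, 14, 18, 0, -3, 10

student=Alice: year >= 3 and score < 63 → -5
student=Gus: ELSE → 17
student=Hiro: year >= 3 and score < 63 → 10
student=Ines: year >= 3 and score < 63 → -7
student=Lena: ELSE → 0
student=Priya: ELSE → 14
student=Sven: ELSE → 18
student=Vik: year >= 3 and score < 63 → 0
student=Yara: ELSE → -3
student=Zane: year >= 3 and score < 63 → 10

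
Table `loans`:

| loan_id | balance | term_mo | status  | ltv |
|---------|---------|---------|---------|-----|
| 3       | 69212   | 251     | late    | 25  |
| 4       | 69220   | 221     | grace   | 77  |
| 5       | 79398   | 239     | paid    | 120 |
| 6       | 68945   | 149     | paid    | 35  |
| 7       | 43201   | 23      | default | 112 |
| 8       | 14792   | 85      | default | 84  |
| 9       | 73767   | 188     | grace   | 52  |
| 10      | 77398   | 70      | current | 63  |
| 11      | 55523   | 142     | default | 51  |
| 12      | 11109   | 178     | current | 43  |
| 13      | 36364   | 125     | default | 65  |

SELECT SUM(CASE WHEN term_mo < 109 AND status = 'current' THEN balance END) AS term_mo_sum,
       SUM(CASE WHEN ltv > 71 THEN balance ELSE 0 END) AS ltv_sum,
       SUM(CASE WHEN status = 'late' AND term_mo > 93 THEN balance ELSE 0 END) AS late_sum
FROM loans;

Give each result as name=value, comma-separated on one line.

term_mo_sum=77398, ltv_sum=206611, late_sum=69212

[term_mo_sum: term_mo < 109 AND status = 'current']
loan_id=3: ✗
loan_id=4: ✗
loan_id=5: ✗
loan_id=6: ✗
loan_id=7: ✗
loan_id=8: ✗
loan_id=9: ✗
loan_id=10: ✓ → 77398
loan_id=11: ✗
loan_id=12: ✗
loan_id=13: ✗
term_mo_sum = 77398
—
[ltv_sum: ltv > 71]
loan_id=3: ✗
loan_id=4: ✓ → 69220
loan_id=5: ✓ → 79398
loan_id=6: ✗
loan_id=7: ✓ → 43201
loan_id=8: ✓ → 14792
loan_id=9: ✗
loan_id=10: ✗
loan_id=11: ✗
loan_id=12: ✗
loan_id=13: ✗
ltv_sum = 69220 + 79398 + 43201 + 14792 = 206611
—
[late_sum: status = 'late' AND term_mo > 93]
loan_id=3: ✓ → 69212
loan_id=4: ✗
loan_id=5: ✗
loan_id=6: ✗
loan_id=7: ✗
loan_id=8: ✗
loan_id=9: ✗
loan_id=10: ✗
loan_id=11: ✗
loan_id=12: ✗
loan_id=13: ✗
late_sum = 69212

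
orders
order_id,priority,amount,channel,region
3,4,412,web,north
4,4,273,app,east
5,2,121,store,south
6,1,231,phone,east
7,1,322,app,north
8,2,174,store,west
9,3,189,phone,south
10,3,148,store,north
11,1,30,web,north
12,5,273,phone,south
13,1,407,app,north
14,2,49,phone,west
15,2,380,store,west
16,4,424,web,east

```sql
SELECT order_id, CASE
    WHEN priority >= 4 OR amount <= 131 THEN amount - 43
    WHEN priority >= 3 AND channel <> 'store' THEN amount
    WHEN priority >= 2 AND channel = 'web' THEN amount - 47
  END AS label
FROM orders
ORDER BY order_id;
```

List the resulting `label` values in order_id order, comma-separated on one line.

order_id=3: priority >= 4 OR amount <= 131 → 369
order_id=4: priority >= 4 OR amount <= 131 → 230
order_id=5: priority >= 4 OR amount <= 131 → 78
order_id=6: (no match → NULL) → NULL
order_id=7: (no match → NULL) → NULL
order_id=8: (no match → NULL) → NULL
order_id=9: priority >= 3 AND channel <> 'store' → 189
order_id=10: (no match → NULL) → NULL
order_id=11: priority >= 4 OR amount <= 131 → -13
order_id=12: priority >= 4 OR amount <= 131 → 230
order_id=13: (no match → NULL) → NULL
order_id=14: priority >= 4 OR amount <= 131 → 6
order_id=15: (no match → NULL) → NULL
order_id=16: priority >= 4 OR amount <= 131 → 381

369, 230, 78, NULL, NULL, NULL, 189, NULL, -13, 230, NULL, 6, NULL, 381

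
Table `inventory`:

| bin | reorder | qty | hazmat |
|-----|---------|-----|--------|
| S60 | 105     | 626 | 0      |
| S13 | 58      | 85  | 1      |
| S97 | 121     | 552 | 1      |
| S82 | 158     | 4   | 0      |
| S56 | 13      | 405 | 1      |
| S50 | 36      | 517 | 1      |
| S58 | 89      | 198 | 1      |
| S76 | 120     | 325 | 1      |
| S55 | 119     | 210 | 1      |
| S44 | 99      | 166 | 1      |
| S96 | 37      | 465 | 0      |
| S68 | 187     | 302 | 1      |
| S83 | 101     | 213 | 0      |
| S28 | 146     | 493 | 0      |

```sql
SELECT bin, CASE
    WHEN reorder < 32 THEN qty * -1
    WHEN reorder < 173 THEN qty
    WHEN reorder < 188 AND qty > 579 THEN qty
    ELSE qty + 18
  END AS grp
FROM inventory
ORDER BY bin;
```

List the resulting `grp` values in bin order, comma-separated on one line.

85, 493, 166, 517, 210, -405, 198, 626, 320, 325, 4, 213, 465, 552

bin=S13: reorder < 173 → 85
bin=S28: reorder < 173 → 493
bin=S44: reorder < 173 → 166
bin=S50: reorder < 173 → 517
bin=S55: reorder < 173 → 210
bin=S56: reorder < 32 → -405
bin=S58: reorder < 173 → 198
bin=S60: reorder < 173 → 626
bin=S68: ELSE → 320
bin=S76: reorder < 173 → 325
bin=S82: reorder < 173 → 4
bin=S83: reorder < 173 → 213
bin=S96: reorder < 173 → 465
bin=S97: reorder < 173 → 552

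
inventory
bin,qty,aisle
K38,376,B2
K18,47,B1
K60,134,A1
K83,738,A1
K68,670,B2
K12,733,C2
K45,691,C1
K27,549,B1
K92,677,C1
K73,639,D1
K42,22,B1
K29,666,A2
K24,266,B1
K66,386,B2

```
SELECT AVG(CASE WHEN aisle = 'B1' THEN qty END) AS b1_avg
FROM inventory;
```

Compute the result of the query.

bin=K38: ✗
bin=K18: ✓ → 47
bin=K60: ✗
bin=K83: ✗
bin=K68: ✗
bin=K12: ✗
bin=K45: ✗
bin=K27: ✓ → 549
bin=K92: ✗
bin=K73: ✗
bin=K42: ✓ → 22
bin=K29: ✗
bin=K24: ✓ → 266
bin=K66: ✗
b1_avg = (47 + 549 + 22 + 266) / 4 = 221

221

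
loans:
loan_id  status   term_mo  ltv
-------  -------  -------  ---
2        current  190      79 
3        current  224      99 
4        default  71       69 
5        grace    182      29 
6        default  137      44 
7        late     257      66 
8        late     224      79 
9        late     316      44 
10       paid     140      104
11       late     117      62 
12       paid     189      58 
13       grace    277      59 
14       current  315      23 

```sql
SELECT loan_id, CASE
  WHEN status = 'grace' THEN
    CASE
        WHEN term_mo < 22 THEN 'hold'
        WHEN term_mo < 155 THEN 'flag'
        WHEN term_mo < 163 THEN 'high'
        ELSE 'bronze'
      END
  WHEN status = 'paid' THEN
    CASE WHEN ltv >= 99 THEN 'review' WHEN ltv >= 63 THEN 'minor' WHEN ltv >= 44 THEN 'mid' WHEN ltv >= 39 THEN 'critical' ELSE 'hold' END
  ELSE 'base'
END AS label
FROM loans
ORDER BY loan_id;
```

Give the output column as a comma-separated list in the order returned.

base, base, base, bronze, base, base, base, base, review, base, mid, bronze, base

loan_id=2: status='current' → outer ELSE → base
loan_id=3: status='current' → outer ELSE → base
loan_id=4: status='default' → outer ELSE → base
loan_id=5: status='grace' → inner[ELSE] → bronze
loan_id=6: status='default' → outer ELSE → base
loan_id=7: status='late' → outer ELSE → base
loan_id=8: status='late' → outer ELSE → base
loan_id=9: status='late' → outer ELSE → base
loan_id=10: status='paid' → inner[ltv >= 99] → review
loan_id=11: status='late' → outer ELSE → base
loan_id=12: status='paid' → inner[ltv >= 44] → mid
loan_id=13: status='grace' → inner[ELSE] → bronze
loan_id=14: status='current' → outer ELSE → base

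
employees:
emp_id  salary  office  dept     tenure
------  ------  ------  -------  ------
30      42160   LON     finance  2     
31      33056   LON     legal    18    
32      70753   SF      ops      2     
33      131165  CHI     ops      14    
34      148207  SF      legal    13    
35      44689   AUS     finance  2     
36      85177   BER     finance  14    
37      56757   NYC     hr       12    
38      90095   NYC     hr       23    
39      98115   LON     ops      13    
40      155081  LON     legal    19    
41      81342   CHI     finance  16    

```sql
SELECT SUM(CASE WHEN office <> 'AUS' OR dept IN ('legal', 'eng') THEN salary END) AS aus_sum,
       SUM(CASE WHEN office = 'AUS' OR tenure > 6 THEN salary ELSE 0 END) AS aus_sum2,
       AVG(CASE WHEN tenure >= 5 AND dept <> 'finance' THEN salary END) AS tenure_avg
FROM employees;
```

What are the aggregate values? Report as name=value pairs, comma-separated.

aus_sum=991908, aus_sum2=923684, tenure_avg=101782.2857142857

[aus_sum: office <> 'AUS' OR dept IN ('legal', 'eng')]
emp_id=30: ✓ → 42160
emp_id=31: ✓ → 33056
emp_id=32: ✓ → 70753
emp_id=33: ✓ → 131165
emp_id=34: ✓ → 148207
emp_id=35: ✗
emp_id=36: ✓ → 85177
emp_id=37: ✓ → 56757
emp_id=38: ✓ → 90095
emp_id=39: ✓ → 98115
emp_id=40: ✓ → 155081
emp_id=41: ✓ → 81342
aus_sum = 42160 + 33056 + 70753 + 131165 + 148207 + 85177 + 56757 + 90095 + 98115 + 155081 + 81342 = 991908
—
[aus_sum2: office = 'AUS' OR tenure > 6]
emp_id=30: ✗
emp_id=31: ✓ → 33056
emp_id=32: ✗
emp_id=33: ✓ → 131165
emp_id=34: ✓ → 148207
emp_id=35: ✓ → 44689
emp_id=36: ✓ → 85177
emp_id=37: ✓ → 56757
emp_id=38: ✓ → 90095
emp_id=39: ✓ → 98115
emp_id=40: ✓ → 155081
emp_id=41: ✓ → 81342
aus_sum2 = 33056 + 131165 + 148207 + 44689 + 85177 + 56757 + 90095 + 98115 + 155081 + 81342 = 923684
—
[tenure_avg: tenure >= 5 AND dept <> 'finance']
emp_id=30: ✗
emp_id=31: ✓ → 33056
emp_id=32: ✗
emp_id=33: ✓ → 131165
emp_id=34: ✓ → 148207
emp_id=35: ✗
emp_id=36: ✗
emp_id=37: ✓ → 56757
emp_id=38: ✓ → 90095
emp_id=39: ✓ → 98115
emp_id=40: ✓ → 155081
emp_id=41: ✗
tenure_avg = (33056 + 131165 + 148207 + 56757 + 90095 + 98115 + 155081) / 7 = 101782.2857142857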